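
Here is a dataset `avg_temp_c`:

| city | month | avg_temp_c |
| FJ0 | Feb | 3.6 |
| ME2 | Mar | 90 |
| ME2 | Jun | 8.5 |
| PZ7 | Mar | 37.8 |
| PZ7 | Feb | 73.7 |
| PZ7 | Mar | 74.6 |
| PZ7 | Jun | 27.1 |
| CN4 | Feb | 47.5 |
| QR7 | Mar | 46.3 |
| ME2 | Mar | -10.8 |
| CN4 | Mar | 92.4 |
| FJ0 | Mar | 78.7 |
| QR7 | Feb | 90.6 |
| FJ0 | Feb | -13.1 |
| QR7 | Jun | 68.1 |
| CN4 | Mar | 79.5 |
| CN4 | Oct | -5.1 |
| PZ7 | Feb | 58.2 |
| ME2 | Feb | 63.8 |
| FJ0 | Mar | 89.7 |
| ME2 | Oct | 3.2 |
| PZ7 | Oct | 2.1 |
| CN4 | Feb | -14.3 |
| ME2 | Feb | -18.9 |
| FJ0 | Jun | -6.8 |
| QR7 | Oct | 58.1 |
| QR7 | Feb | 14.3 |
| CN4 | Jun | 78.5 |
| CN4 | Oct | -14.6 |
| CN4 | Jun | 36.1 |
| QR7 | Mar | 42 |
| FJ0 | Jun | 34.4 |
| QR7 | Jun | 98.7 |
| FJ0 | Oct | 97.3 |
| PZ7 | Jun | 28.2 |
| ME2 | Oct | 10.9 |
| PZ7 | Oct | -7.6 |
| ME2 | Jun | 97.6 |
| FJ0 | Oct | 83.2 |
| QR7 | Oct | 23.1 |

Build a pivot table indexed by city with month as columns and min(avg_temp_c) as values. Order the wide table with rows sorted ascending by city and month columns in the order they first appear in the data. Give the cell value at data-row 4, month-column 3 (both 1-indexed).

With rows sorted ascending by city, row 4 is city=PZ7. month columns in first-appearance order: Feb, Mar, Jun, Oct; column 3 is Jun.
Long rows with city=PZ7, month=Jun: min(27.1, 28.2) = 27.1.

27.1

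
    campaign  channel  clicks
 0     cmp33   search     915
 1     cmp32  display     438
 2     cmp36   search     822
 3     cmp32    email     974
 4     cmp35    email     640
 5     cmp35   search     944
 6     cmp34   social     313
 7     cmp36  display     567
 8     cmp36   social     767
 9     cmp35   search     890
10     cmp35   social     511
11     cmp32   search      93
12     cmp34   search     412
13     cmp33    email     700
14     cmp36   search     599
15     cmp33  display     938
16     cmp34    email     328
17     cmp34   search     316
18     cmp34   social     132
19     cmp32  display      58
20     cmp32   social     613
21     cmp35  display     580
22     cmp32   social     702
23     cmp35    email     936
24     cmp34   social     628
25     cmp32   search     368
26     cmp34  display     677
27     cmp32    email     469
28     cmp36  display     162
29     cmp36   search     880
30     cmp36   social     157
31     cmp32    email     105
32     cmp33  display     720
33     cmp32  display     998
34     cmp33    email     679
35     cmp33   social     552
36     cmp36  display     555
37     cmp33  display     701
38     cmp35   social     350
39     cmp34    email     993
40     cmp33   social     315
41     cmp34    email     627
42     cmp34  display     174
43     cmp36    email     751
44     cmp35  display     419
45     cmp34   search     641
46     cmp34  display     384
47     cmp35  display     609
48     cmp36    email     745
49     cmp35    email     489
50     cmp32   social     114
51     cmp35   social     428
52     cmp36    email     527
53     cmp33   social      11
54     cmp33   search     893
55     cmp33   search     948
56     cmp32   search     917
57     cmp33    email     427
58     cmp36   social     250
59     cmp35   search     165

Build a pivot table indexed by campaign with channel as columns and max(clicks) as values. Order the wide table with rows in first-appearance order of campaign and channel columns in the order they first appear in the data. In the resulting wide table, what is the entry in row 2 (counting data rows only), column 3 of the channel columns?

With rows in first-appearance order of campaign, row 2 is campaign=cmp32. channel columns in first-appearance order: search, display, email, social; column 3 is email.
Long rows with campaign=cmp32, channel=email: max(974, 469, 105) = 974.

974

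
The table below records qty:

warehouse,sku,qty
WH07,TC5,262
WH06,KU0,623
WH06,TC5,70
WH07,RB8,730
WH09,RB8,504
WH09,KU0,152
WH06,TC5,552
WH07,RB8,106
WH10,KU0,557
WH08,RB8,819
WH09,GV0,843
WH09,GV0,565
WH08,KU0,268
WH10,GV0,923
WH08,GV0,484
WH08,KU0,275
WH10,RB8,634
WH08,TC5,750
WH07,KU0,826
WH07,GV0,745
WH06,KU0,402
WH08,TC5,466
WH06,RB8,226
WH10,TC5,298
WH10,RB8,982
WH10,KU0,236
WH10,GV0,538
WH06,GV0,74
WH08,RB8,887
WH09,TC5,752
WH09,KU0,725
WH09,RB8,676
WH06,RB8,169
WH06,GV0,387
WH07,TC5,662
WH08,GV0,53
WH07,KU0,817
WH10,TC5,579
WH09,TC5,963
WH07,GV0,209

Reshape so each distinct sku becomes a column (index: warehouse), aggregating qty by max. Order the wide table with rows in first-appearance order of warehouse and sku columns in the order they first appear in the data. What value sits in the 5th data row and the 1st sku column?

750

With rows in first-appearance order of warehouse, row 5 is warehouse=WH08. sku columns in first-appearance order: TC5, KU0, RB8, GV0; column 1 is TC5.
Long rows with warehouse=WH08, sku=TC5: max(750, 466) = 750.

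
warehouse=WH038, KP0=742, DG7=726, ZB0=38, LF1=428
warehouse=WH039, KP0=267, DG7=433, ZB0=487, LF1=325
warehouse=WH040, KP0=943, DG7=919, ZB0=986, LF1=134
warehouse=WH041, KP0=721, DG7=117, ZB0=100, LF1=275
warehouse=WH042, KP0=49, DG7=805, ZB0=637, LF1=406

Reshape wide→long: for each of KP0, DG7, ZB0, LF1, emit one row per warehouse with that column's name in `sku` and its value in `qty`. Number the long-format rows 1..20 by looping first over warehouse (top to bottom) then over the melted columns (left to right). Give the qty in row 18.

805

20 rows total (5 × 4). Row 18: index ⌊(18-1)/4⌋ = 4 into warehouse → WH042; (18-1) mod 4 = 1 into the melted columns → DG7.
So row 18 is (WH042, DG7, 805); qty = 805.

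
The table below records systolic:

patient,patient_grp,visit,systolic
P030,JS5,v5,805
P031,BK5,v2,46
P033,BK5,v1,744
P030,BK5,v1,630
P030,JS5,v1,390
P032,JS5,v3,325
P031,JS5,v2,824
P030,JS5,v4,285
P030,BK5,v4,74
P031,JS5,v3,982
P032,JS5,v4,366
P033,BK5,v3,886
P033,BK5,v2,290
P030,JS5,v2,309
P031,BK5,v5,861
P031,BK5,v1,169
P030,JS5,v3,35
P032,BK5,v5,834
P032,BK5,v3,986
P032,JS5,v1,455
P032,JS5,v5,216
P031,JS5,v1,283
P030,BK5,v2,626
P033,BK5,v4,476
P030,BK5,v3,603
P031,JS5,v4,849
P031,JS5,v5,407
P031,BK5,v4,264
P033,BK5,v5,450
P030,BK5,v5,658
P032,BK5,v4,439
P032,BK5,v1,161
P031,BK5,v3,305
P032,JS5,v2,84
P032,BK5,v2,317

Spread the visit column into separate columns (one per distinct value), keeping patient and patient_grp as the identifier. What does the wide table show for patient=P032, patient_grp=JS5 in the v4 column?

366

Wide layout: rows indexed by patient and patient_grp, columns are the 5 distinct visit values (v5, v2, v1, v3, v4).
Cell (patient=P032, patient_grp=JS5, visit=v4) draws from the long row where patient=P032, patient_grp=JS5 and visit=v4, which has systolic=366.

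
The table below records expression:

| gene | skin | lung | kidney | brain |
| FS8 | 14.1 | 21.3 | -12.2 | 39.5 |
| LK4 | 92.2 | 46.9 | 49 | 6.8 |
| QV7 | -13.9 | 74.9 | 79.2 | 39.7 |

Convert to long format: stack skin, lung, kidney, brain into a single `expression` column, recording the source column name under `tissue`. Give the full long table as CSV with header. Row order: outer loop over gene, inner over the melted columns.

Each (gene, column) pair becomes one row: 3 × 4 = 12 rows.
For example, (FS8, skin) → expression=14.1.

gene,tissue,expression
FS8,skin,14.1
FS8,lung,21.3
FS8,kidney,-12.2
FS8,brain,39.5
LK4,skin,92.2
LK4,lung,46.9
LK4,kidney,49
LK4,brain,6.8
QV7,skin,-13.9
QV7,lung,74.9
QV7,kidney,79.2
QV7,brain,39.7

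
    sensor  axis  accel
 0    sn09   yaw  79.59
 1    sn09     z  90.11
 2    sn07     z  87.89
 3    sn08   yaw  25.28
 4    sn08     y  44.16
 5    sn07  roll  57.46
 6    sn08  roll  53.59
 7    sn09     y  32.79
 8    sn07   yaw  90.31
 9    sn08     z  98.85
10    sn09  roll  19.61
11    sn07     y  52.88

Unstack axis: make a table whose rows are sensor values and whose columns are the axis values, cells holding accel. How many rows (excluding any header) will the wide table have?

3 distinct sensor values → 3 rows.

3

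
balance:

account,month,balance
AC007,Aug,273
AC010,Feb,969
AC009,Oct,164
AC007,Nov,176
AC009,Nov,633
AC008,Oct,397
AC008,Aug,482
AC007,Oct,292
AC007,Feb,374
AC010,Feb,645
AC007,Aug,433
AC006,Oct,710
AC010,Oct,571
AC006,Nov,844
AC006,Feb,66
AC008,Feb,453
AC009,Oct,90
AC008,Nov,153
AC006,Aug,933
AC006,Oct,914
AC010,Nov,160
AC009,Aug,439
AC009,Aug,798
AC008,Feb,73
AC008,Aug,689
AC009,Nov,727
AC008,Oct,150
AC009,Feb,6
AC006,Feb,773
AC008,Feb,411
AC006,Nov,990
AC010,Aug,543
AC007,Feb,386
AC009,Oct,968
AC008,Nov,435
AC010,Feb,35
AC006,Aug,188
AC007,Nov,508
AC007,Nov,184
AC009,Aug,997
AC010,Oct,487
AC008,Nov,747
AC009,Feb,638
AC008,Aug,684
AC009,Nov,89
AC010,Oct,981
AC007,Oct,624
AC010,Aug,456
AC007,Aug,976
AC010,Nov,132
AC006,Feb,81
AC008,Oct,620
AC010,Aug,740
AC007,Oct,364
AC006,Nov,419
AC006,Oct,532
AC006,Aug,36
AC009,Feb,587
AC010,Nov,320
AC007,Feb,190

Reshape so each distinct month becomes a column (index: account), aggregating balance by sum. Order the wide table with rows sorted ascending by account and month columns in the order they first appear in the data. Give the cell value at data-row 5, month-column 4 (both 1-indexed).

With rows sorted ascending by account, row 5 is account=AC010. month columns in first-appearance order: Aug, Feb, Oct, Nov; column 4 is Nov.
Long rows with account=AC010, month=Nov: 160 + 132 + 320 = 612.

612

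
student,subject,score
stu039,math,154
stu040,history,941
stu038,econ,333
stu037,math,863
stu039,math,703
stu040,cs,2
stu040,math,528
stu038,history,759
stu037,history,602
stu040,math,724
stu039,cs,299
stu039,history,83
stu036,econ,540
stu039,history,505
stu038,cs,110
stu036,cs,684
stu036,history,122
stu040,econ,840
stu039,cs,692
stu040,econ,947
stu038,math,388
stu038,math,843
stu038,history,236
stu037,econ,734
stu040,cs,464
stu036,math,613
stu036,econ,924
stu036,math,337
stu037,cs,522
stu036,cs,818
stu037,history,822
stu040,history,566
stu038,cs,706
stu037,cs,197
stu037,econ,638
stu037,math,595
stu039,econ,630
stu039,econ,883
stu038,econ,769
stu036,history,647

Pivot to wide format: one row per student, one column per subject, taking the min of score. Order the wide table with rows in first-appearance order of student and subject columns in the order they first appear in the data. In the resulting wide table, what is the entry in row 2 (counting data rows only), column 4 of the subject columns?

With rows in first-appearance order of student, row 2 is student=stu040. subject columns in first-appearance order: math, history, econ, cs; column 4 is cs.
Long rows with student=stu040, subject=cs: min(2, 464) = 2.

2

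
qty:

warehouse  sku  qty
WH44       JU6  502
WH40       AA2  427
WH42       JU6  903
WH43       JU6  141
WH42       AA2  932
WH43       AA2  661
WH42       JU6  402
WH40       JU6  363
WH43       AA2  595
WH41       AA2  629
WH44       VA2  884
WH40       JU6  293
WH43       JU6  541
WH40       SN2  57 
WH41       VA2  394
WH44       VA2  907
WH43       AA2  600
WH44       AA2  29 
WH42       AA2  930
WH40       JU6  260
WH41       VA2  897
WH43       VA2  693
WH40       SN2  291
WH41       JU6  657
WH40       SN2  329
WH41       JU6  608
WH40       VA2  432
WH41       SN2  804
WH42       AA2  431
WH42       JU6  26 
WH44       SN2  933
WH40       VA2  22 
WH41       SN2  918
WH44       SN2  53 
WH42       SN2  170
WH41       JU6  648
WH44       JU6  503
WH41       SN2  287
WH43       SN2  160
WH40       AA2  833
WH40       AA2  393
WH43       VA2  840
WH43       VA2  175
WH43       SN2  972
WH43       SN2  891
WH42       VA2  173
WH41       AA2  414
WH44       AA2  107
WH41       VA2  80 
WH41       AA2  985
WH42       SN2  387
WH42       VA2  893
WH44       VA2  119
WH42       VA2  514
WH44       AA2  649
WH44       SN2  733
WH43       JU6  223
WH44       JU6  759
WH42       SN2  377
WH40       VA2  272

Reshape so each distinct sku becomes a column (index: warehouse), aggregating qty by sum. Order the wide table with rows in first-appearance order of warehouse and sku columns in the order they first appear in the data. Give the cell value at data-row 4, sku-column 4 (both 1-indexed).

With rows in first-appearance order of warehouse, row 4 is warehouse=WH43. sku columns in first-appearance order: JU6, AA2, VA2, SN2; column 4 is SN2.
Long rows with warehouse=WH43, sku=SN2: 160 + 972 + 891 = 2023.

2023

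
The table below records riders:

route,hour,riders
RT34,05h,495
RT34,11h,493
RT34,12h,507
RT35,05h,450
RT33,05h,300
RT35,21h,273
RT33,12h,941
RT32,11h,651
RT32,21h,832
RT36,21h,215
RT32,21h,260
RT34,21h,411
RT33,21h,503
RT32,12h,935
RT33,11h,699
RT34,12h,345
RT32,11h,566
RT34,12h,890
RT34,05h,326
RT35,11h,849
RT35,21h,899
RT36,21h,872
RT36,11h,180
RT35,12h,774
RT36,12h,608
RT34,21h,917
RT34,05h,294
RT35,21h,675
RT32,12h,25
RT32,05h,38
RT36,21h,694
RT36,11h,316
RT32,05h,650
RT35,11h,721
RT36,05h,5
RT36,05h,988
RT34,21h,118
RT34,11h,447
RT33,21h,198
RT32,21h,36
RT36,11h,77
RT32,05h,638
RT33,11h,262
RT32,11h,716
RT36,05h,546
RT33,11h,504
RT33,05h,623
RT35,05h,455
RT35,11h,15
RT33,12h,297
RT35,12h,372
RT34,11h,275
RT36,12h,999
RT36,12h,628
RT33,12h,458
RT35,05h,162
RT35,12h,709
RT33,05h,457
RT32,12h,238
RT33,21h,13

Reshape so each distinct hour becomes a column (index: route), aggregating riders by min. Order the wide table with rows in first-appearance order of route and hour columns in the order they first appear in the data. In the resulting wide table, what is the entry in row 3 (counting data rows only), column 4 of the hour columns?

13

With rows in first-appearance order of route, row 3 is route=RT33. hour columns in first-appearance order: 05h, 11h, 12h, 21h; column 4 is 21h.
Long rows with route=RT33, hour=21h: min(503, 198, 13) = 13.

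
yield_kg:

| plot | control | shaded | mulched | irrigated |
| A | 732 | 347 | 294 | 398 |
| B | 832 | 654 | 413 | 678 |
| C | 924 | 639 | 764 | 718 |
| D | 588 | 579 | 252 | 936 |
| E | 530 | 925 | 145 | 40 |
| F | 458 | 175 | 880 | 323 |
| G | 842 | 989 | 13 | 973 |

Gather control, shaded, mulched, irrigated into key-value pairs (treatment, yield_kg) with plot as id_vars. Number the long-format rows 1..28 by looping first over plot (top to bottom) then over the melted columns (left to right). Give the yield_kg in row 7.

413

28 rows total (7 × 4). Row 7: index ⌊(7-1)/4⌋ = 1 into plot → B; (7-1) mod 4 = 2 into the melted columns → mulched.
So row 7 is (B, mulched, 413); yield_kg = 413.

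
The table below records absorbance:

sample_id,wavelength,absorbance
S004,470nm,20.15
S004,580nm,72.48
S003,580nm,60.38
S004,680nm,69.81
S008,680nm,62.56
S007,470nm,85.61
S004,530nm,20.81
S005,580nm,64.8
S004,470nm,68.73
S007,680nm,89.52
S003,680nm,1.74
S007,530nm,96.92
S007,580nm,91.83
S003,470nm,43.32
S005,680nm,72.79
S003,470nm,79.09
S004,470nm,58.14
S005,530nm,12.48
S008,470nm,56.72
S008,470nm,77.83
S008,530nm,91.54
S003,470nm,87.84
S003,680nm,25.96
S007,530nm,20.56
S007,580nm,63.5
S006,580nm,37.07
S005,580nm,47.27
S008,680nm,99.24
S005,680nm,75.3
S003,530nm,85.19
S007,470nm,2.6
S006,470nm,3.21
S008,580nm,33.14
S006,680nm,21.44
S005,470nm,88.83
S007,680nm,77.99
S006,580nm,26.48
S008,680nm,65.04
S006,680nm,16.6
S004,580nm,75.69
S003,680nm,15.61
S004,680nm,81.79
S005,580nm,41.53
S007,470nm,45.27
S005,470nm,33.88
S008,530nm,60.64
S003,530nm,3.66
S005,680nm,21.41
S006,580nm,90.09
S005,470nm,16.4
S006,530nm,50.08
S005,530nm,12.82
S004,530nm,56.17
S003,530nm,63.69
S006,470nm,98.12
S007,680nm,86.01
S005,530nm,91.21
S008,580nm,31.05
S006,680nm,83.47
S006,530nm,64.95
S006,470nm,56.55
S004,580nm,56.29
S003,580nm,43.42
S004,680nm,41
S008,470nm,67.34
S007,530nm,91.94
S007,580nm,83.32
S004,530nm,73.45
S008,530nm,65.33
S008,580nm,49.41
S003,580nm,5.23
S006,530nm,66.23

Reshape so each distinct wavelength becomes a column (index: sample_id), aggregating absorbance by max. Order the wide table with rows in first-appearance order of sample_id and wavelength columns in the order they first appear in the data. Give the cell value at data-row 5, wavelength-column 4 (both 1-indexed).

91.21

With rows in first-appearance order of sample_id, row 5 is sample_id=S005. wavelength columns in first-appearance order: 470nm, 580nm, 680nm, 530nm; column 4 is 530nm.
Long rows with sample_id=S005, wavelength=530nm: max(12.48, 12.82, 91.21) = 91.21.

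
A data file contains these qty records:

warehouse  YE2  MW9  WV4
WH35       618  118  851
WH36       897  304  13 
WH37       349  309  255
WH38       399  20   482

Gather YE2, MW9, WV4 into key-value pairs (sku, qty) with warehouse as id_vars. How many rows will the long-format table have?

4 warehouse values × 3 melted columns = 12 rows.

12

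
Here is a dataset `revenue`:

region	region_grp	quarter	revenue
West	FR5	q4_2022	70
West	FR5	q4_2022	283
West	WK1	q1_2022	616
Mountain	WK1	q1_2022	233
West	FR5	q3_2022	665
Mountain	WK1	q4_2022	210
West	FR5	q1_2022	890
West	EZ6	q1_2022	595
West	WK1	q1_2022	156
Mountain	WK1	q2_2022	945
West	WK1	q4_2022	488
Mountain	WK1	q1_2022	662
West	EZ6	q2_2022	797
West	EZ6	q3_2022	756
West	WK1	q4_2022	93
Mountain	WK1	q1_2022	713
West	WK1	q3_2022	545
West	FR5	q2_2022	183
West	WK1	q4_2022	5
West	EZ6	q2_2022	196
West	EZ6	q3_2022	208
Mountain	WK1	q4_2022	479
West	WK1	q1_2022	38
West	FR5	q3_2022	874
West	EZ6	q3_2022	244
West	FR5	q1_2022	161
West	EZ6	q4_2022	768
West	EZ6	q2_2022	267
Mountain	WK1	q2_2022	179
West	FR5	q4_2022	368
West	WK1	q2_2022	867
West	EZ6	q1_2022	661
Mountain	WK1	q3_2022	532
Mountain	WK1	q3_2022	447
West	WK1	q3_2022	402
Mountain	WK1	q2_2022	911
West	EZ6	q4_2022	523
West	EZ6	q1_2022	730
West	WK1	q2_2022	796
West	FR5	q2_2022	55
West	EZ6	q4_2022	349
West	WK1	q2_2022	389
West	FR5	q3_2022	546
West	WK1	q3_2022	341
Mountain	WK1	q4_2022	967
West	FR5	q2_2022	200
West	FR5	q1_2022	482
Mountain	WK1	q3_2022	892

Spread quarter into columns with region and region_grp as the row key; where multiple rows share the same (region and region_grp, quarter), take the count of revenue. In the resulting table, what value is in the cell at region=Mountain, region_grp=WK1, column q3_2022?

3

Rows with region=Mountain, region_grp=WK1 and quarter=q3_2022: revenue values are 532, 447, 892.
3 rows match — count = 3.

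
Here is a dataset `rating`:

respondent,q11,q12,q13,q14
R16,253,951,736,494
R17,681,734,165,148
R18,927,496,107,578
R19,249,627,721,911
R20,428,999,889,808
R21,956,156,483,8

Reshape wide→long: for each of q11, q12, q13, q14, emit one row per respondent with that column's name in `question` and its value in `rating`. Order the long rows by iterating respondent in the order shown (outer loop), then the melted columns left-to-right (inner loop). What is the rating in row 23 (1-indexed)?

483

24 rows total (6 × 4). Row 23: index ⌊(23-1)/4⌋ = 5 into respondent → R21; (23-1) mod 4 = 2 into the melted columns → q13.
So row 23 is (R21, q13, 483); rating = 483.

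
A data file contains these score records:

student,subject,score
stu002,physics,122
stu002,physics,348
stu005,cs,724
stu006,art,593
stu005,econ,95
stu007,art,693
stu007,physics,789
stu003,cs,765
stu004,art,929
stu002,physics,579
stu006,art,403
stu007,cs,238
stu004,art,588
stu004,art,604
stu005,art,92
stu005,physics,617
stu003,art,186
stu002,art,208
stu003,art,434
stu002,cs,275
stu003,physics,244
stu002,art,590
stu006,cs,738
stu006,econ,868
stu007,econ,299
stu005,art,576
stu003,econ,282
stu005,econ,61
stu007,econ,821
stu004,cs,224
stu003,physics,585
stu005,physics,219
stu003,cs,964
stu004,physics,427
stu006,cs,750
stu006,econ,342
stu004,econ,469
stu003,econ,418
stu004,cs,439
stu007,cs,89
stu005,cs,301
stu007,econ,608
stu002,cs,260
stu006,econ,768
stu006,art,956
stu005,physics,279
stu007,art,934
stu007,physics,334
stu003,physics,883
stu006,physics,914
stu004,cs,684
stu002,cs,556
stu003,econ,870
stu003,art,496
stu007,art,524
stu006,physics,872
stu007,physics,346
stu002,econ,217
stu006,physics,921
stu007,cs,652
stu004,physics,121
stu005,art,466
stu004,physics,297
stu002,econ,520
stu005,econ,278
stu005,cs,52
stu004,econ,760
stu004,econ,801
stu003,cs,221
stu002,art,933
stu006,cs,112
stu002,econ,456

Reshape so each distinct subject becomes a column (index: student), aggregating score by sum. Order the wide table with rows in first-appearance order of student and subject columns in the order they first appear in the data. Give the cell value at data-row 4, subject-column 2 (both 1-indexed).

With rows in first-appearance order of student, row 4 is student=stu007. subject columns in first-appearance order: physics, cs, art, econ; column 2 is cs.
Long rows with student=stu007, subject=cs: 238 + 89 + 652 = 979.

979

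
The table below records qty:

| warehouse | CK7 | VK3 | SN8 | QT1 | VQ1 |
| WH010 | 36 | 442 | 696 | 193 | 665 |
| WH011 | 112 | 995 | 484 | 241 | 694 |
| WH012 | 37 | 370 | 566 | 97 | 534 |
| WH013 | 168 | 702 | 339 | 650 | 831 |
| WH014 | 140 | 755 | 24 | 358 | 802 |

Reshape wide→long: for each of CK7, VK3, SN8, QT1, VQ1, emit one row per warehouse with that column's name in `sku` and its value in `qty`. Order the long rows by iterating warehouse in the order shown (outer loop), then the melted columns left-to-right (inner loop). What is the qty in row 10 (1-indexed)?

25 rows total (5 × 5). Row 10: index ⌊(10-1)/5⌋ = 1 into warehouse → WH011; (10-1) mod 5 = 4 into the melted columns → VQ1.
So row 10 is (WH011, VQ1, 694); qty = 694.

694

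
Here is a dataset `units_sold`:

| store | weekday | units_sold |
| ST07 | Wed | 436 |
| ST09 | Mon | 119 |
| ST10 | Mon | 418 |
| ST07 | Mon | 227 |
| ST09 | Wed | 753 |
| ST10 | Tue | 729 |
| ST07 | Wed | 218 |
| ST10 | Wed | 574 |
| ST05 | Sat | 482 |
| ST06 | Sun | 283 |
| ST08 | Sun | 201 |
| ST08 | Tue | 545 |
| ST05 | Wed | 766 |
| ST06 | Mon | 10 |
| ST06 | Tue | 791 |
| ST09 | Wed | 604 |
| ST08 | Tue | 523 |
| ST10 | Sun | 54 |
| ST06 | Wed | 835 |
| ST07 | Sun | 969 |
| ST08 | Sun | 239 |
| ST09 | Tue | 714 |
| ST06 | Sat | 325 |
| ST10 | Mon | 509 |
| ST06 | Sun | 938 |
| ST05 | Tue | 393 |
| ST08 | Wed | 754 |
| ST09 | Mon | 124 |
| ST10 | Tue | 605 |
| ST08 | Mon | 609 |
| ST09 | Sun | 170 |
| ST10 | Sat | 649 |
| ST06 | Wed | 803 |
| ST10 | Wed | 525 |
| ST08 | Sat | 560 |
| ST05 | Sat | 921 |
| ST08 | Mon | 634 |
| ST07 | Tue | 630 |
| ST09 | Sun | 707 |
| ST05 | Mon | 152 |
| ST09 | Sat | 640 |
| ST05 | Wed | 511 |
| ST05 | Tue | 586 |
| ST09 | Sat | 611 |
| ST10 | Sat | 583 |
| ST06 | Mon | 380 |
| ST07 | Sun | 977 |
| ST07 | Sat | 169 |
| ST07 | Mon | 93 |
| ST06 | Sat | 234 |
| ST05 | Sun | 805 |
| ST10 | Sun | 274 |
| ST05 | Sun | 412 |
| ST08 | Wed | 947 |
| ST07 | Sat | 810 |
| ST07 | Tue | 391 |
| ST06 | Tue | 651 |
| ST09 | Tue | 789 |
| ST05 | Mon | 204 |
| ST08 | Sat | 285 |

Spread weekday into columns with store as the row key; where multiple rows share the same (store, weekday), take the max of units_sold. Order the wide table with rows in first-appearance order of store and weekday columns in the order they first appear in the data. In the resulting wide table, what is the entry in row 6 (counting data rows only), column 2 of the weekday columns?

With rows in first-appearance order of store, row 6 is store=ST08. weekday columns in first-appearance order: Wed, Mon, Tue, Sat, Sun; column 2 is Mon.
Long rows with store=ST08, weekday=Mon: max(609, 634) = 634.

634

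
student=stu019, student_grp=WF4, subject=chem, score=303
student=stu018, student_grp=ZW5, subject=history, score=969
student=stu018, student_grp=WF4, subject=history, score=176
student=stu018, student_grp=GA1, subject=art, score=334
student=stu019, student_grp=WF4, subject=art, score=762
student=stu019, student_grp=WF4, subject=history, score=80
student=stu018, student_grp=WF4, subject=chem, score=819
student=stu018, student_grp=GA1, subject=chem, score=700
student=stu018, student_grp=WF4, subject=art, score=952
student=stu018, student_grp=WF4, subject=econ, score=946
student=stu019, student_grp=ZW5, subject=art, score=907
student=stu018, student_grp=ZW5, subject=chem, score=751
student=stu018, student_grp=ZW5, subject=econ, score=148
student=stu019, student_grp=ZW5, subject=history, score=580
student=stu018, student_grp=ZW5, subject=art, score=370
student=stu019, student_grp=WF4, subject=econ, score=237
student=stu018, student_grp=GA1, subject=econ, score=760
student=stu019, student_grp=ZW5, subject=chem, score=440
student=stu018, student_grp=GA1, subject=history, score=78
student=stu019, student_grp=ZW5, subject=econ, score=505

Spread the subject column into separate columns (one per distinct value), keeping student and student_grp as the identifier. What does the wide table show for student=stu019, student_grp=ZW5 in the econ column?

Wide layout: rows indexed by student and student_grp, columns are the 4 distinct subject values (chem, history, art, econ).
Cell (student=stu019, student_grp=ZW5, subject=econ) draws from the long row where student=stu019, student_grp=ZW5 and subject=econ, which has score=505.

505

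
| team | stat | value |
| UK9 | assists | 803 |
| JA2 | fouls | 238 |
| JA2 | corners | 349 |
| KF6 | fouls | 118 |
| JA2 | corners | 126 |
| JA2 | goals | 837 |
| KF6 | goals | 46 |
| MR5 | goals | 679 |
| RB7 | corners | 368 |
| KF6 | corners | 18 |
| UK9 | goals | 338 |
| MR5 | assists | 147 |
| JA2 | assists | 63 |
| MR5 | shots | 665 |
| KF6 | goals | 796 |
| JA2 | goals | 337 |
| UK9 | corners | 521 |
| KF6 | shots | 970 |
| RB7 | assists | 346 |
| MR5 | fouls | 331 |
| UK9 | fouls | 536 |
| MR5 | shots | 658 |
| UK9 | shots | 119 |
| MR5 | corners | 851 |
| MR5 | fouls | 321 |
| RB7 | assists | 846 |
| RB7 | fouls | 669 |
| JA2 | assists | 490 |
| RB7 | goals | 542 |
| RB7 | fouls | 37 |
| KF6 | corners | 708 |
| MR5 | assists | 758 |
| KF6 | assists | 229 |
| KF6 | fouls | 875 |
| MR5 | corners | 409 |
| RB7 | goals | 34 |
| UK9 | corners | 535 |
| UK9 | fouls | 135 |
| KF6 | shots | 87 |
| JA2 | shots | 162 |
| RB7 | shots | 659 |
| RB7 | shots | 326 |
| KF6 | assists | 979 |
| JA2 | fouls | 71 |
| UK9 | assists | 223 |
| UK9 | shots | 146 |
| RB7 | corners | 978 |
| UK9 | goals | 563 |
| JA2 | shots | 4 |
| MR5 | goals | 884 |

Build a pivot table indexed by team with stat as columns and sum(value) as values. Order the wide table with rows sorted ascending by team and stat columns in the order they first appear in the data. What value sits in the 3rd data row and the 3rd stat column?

1260

With rows sorted ascending by team, row 3 is team=MR5. stat columns in first-appearance order: assists, fouls, corners, goals, shots; column 3 is corners.
Long rows with team=MR5, stat=corners: 851 + 409 = 1260.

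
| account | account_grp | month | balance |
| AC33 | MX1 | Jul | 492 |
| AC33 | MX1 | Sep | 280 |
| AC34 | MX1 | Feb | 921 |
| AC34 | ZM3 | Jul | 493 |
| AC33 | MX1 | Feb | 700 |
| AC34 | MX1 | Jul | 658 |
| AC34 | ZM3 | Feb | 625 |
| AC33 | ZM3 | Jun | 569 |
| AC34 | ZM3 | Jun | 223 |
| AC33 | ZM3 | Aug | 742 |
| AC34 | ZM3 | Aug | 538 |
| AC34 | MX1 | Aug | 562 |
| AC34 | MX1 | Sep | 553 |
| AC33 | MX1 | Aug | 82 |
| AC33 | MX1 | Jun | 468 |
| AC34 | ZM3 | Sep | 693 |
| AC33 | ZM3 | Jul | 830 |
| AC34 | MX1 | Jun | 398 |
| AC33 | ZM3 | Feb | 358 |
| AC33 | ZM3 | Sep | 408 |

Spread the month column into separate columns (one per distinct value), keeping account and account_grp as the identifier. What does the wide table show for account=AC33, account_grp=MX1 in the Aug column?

Wide layout: rows indexed by account and account_grp, columns are the 5 distinct month values (Jul, Sep, Feb, Jun, Aug).
Cell (account=AC33, account_grp=MX1, month=Aug) draws from the long row where account=AC33, account_grp=MX1 and month=Aug, which has balance=82.

82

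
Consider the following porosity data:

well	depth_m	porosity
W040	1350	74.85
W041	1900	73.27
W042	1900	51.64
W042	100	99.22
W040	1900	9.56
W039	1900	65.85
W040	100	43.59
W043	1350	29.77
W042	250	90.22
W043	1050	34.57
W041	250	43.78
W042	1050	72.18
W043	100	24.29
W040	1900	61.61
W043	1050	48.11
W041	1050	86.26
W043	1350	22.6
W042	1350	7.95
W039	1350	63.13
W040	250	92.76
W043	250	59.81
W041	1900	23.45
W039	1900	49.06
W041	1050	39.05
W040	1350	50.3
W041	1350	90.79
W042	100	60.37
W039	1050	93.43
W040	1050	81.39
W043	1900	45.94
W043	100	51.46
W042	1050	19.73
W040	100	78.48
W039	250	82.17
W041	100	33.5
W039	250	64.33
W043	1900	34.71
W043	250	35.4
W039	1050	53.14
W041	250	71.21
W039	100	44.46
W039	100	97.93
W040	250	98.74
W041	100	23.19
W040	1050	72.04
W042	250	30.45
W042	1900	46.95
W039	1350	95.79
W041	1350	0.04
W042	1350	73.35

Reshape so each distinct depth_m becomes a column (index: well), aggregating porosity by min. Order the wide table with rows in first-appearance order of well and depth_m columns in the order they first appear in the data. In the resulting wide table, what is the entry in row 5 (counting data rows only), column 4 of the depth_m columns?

35.4

With rows in first-appearance order of well, row 5 is well=W043. depth_m columns in first-appearance order: 1350, 1900, 100, 250, 1050; column 4 is 250.
Long rows with well=W043, depth_m=250: min(59.81, 35.4) = 35.4.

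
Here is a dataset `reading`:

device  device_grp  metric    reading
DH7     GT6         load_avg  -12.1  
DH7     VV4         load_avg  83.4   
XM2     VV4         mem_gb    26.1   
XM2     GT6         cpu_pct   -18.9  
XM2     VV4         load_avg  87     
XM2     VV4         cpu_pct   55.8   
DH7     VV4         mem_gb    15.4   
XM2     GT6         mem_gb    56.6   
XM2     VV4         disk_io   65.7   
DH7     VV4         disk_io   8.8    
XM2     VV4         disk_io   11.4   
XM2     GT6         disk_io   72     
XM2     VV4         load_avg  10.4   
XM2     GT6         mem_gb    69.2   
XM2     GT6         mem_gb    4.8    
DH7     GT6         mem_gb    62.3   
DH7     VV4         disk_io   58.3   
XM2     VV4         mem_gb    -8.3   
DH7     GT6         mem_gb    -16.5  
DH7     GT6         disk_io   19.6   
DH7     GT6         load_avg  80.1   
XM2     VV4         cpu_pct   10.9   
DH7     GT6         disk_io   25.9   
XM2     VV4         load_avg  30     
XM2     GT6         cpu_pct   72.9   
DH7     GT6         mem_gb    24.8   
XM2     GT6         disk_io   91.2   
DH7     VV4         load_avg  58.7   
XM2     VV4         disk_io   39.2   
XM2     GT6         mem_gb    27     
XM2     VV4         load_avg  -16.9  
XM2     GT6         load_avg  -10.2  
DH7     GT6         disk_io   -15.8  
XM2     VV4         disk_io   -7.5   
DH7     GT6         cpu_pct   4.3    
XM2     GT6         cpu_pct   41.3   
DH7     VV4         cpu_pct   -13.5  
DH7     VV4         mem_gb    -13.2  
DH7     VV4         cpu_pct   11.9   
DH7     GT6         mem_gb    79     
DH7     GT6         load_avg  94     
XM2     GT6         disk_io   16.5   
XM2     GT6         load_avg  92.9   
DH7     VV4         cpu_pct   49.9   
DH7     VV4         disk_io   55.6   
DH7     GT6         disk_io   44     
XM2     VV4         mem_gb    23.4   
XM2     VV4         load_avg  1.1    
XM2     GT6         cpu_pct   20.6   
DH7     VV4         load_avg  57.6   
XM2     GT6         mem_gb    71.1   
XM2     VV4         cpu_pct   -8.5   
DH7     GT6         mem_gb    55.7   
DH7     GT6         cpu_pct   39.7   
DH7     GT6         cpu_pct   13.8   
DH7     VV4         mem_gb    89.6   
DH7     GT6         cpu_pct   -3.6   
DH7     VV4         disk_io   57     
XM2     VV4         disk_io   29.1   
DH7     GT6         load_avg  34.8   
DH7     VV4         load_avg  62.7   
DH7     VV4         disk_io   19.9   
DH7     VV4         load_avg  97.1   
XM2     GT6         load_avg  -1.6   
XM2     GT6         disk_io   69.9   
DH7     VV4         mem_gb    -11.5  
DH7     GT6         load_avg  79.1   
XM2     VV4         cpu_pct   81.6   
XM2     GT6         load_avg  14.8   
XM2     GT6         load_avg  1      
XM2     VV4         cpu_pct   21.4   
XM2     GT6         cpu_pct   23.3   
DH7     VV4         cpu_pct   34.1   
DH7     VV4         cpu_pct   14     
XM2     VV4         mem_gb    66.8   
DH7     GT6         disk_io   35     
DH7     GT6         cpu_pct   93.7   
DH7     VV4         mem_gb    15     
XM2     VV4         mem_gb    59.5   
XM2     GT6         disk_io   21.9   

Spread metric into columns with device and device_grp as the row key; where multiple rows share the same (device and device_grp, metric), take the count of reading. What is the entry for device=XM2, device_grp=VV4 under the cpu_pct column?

5

Rows with device=XM2, device_grp=VV4 and metric=cpu_pct: reading values are 55.8, 10.9, -8.5, 81.6, 21.4.
5 rows match — count = 5.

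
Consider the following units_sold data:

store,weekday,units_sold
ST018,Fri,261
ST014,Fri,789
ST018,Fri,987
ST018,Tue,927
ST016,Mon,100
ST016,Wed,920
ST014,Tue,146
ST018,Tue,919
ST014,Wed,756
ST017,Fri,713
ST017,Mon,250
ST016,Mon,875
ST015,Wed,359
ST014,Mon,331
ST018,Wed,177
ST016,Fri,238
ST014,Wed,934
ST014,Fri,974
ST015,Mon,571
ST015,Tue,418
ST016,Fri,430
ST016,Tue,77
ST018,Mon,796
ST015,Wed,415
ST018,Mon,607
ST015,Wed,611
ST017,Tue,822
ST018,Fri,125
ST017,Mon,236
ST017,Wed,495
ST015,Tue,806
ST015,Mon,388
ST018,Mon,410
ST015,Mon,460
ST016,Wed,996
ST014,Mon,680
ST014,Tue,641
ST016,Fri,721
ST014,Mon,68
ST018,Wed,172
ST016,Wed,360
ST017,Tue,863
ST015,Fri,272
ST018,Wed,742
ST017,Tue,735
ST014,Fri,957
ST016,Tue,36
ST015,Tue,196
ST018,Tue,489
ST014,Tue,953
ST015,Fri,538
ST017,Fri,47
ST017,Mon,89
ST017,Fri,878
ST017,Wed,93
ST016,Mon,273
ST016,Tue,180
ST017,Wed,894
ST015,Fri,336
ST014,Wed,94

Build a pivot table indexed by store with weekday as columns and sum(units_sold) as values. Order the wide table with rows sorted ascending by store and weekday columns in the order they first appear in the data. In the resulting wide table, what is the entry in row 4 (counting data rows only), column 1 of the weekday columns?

With rows sorted ascending by store, row 4 is store=ST017. weekday columns in first-appearance order: Fri, Tue, Mon, Wed; column 1 is Fri.
Long rows with store=ST017, weekday=Fri: 713 + 47 + 878 = 1638.

1638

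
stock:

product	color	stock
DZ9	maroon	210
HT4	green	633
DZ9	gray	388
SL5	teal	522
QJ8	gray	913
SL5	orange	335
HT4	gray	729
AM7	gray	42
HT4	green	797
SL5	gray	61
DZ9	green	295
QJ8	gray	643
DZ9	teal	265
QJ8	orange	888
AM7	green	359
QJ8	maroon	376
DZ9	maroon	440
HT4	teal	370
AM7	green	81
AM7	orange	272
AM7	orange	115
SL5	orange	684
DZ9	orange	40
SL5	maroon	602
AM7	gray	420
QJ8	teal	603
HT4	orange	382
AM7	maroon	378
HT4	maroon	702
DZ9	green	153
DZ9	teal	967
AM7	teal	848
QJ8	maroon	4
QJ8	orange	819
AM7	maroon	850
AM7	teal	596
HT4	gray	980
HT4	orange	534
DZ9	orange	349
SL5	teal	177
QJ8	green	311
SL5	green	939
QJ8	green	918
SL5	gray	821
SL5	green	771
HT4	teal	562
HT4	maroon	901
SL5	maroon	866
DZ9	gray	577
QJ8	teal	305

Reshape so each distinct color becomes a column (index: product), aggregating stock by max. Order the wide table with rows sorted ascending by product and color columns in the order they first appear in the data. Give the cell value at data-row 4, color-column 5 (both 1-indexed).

With rows sorted ascending by product, row 4 is product=QJ8. color columns in first-appearance order: maroon, green, gray, teal, orange; column 5 is orange.
Long rows with product=QJ8, color=orange: max(888, 819) = 888.

888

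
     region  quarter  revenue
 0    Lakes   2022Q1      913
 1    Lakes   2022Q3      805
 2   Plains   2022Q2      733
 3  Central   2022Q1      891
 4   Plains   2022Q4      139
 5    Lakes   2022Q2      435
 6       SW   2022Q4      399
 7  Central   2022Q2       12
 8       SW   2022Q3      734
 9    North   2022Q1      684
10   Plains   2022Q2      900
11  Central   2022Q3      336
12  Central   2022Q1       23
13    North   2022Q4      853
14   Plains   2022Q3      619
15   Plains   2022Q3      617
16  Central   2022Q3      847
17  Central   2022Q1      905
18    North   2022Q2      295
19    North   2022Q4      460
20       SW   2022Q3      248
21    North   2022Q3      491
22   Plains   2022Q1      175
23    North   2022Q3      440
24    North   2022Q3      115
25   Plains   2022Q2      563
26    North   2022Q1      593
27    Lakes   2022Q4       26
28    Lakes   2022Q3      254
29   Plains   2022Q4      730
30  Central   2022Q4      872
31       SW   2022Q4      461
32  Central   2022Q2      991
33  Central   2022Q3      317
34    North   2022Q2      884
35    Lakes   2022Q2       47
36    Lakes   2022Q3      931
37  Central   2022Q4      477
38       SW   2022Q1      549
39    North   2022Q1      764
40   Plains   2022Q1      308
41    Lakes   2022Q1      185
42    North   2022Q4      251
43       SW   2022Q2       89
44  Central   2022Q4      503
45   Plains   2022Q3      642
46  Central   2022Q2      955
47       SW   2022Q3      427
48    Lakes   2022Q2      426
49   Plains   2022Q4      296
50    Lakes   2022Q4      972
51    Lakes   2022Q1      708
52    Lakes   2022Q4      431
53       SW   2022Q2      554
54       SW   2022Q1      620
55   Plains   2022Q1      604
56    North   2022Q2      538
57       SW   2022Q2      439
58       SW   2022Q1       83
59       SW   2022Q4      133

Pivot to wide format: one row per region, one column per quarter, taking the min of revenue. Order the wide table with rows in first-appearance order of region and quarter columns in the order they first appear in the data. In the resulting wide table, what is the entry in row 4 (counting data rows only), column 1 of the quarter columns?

83

With rows in first-appearance order of region, row 4 is region=SW. quarter columns in first-appearance order: 2022Q1, 2022Q3, 2022Q2, 2022Q4; column 1 is 2022Q1.
Long rows with region=SW, quarter=2022Q1: min(549, 620, 83) = 83.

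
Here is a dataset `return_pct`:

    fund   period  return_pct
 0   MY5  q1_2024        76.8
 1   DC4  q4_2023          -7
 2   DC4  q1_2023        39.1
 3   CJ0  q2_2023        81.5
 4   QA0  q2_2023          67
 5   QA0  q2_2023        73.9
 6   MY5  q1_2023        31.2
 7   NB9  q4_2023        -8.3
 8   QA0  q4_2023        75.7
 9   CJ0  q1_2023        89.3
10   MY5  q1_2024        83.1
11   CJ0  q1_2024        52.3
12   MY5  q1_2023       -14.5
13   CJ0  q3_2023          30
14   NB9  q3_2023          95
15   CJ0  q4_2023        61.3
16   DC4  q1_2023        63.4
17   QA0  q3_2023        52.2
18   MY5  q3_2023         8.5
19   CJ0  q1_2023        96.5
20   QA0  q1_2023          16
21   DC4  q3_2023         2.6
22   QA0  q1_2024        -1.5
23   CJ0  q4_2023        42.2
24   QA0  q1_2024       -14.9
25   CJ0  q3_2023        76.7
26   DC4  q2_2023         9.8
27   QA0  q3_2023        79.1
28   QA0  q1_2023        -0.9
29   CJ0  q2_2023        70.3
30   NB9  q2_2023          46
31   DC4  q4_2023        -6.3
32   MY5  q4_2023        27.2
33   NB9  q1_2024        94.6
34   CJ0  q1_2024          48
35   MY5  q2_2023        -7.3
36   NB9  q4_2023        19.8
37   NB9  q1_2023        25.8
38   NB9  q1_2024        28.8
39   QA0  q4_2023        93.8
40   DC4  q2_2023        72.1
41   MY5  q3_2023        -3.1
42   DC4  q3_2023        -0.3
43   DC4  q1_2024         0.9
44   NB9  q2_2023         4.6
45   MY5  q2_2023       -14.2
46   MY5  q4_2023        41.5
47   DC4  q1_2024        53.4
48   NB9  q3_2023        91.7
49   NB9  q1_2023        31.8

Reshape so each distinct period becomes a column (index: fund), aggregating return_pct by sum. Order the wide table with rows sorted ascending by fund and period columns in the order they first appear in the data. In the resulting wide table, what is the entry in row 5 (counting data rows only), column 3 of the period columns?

With rows sorted ascending by fund, row 5 is fund=QA0. period columns in first-appearance order: q1_2024, q4_2023, q1_2023, q2_2023, q3_2023; column 3 is q1_2023.
Long rows with fund=QA0, period=q1_2023: 16 + -0.9 = 15.1.

15.1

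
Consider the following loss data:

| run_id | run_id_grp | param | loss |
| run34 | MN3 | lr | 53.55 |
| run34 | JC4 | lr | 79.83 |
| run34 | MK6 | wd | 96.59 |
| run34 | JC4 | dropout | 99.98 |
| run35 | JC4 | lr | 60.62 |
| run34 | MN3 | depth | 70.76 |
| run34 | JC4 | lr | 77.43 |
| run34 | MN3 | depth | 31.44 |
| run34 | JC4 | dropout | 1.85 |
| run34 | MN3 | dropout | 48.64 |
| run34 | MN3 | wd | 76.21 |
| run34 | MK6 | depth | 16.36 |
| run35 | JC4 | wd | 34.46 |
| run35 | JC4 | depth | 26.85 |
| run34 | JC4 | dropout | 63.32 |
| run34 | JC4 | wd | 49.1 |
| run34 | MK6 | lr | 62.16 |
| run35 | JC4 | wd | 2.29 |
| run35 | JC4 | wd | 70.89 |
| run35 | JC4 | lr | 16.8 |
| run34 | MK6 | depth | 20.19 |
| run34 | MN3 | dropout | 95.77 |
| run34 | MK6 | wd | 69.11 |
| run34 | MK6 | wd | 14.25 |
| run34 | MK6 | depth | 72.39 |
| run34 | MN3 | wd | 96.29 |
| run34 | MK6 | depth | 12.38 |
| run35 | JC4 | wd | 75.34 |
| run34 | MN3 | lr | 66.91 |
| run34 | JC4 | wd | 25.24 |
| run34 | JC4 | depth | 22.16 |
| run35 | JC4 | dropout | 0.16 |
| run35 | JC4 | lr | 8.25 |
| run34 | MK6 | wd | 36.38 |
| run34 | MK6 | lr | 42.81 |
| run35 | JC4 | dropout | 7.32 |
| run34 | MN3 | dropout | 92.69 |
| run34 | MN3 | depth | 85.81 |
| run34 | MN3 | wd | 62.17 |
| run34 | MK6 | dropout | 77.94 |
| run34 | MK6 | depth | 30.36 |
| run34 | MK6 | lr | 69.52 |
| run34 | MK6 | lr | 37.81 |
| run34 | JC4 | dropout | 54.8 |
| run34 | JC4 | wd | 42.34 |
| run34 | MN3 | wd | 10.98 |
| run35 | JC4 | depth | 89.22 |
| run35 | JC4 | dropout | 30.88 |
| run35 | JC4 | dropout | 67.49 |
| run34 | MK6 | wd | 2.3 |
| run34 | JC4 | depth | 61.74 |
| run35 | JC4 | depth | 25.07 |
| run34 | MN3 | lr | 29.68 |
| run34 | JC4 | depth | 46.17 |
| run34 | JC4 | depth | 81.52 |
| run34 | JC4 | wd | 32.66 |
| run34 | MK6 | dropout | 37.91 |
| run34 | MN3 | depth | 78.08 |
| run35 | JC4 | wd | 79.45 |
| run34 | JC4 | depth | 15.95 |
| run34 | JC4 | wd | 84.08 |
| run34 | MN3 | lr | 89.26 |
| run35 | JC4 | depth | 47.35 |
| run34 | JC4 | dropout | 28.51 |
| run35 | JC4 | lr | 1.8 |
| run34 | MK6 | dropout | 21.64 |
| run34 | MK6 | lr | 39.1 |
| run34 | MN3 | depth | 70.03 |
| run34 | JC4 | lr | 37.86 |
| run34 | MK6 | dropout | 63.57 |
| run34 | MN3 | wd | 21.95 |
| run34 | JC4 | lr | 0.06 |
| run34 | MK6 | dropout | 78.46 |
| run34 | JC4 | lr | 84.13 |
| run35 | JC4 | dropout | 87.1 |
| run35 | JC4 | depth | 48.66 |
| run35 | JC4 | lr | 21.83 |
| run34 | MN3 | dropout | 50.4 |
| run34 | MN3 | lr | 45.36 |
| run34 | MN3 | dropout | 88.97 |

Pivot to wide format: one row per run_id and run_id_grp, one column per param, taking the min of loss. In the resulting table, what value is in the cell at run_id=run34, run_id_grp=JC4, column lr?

0.06

Rows with run_id=run34, run_id_grp=JC4 and param=lr: loss values are 79.83, 77.43, 37.86, 0.06, 84.13.
min(79.83, 77.43, 37.86, 0.06, 84.13) = 0.06.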